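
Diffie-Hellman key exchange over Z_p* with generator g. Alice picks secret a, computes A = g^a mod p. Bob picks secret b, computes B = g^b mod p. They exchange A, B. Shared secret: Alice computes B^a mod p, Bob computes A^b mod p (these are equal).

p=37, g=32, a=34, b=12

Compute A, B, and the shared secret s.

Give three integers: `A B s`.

A = 32^34 mod 37  (bits of 34 = 100010)
  bit 0 = 1: r = r^2 * 32 mod 37 = 1^2 * 32 = 1*32 = 32
  bit 1 = 0: r = r^2 mod 37 = 32^2 = 25
  bit 2 = 0: r = r^2 mod 37 = 25^2 = 33
  bit 3 = 0: r = r^2 mod 37 = 33^2 = 16
  bit 4 = 1: r = r^2 * 32 mod 37 = 16^2 * 32 = 34*32 = 15
  bit 5 = 0: r = r^2 mod 37 = 15^2 = 3
  -> A = 3
B = 32^12 mod 37  (bits of 12 = 1100)
  bit 0 = 1: r = r^2 * 32 mod 37 = 1^2 * 32 = 1*32 = 32
  bit 1 = 1: r = r^2 * 32 mod 37 = 32^2 * 32 = 25*32 = 23
  bit 2 = 0: r = r^2 mod 37 = 23^2 = 11
  bit 3 = 0: r = r^2 mod 37 = 11^2 = 10
  -> B = 10
s = B^a = 10^34 mod 37  (bits of 34 = 100010)
  bit 0 = 1: r = r^2 * 10 mod 37 = 1^2 * 10 = 1*10 = 10
  bit 1 = 0: r = r^2 mod 37 = 10^2 = 26
  bit 2 = 0: r = r^2 mod 37 = 26^2 = 10
  bit 3 = 0: r = r^2 mod 37 = 10^2 = 26
  bit 4 = 1: r = r^2 * 10 mod 37 = 26^2 * 10 = 10*10 = 26
  bit 5 = 0: r = r^2 mod 37 = 26^2 = 10
  -> s = B^a = 10

Answer: 3 10 10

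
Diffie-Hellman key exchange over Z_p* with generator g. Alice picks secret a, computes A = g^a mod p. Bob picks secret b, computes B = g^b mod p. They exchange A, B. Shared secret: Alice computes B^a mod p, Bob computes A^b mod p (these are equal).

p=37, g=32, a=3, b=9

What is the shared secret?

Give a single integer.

A = 32^3 mod 37  (bits of 3 = 11)
  bit 0 = 1: r = r^2 * 32 mod 37 = 1^2 * 32 = 1*32 = 32
  bit 1 = 1: r = r^2 * 32 mod 37 = 32^2 * 32 = 25*32 = 23
  -> A = 23
B = 32^9 mod 37  (bits of 9 = 1001)
  bit 0 = 1: r = r^2 * 32 mod 37 = 1^2 * 32 = 1*32 = 32
  bit 1 = 0: r = r^2 mod 37 = 32^2 = 25
  bit 2 = 0: r = r^2 mod 37 = 25^2 = 33
  bit 3 = 1: r = r^2 * 32 mod 37 = 33^2 * 32 = 16*32 = 31
  -> B = 31
s = B^a = 31^3 mod 37  (bits of 3 = 11)
  bit 0 = 1: r = r^2 * 31 mod 37 = 1^2 * 31 = 1*31 = 31
  bit 1 = 1: r = r^2 * 31 mod 37 = 31^2 * 31 = 36*31 = 6
  -> s = B^a = 6

Answer: 6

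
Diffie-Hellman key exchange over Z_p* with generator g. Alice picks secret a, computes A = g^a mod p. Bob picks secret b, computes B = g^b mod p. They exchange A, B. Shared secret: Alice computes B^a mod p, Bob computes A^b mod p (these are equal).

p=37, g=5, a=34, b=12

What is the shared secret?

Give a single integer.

A = 5^34 mod 37  (bits of 34 = 100010)
  bit 0 = 1: r = r^2 * 5 mod 37 = 1^2 * 5 = 1*5 = 5
  bit 1 = 0: r = r^2 mod 37 = 5^2 = 25
  bit 2 = 0: r = r^2 mod 37 = 25^2 = 33
  bit 3 = 0: r = r^2 mod 37 = 33^2 = 16
  bit 4 = 1: r = r^2 * 5 mod 37 = 16^2 * 5 = 34*5 = 22
  bit 5 = 0: r = r^2 mod 37 = 22^2 = 3
  -> A = 3
B = 5^12 mod 37  (bits of 12 = 1100)
  bit 0 = 1: r = r^2 * 5 mod 37 = 1^2 * 5 = 1*5 = 5
  bit 1 = 1: r = r^2 * 5 mod 37 = 5^2 * 5 = 25*5 = 14
  bit 2 = 0: r = r^2 mod 37 = 14^2 = 11
  bit 3 = 0: r = r^2 mod 37 = 11^2 = 10
  -> B = 10
s = B^a = 10^34 mod 37  (bits of 34 = 100010)
  bit 0 = 1: r = r^2 * 10 mod 37 = 1^2 * 10 = 1*10 = 10
  bit 1 = 0: r = r^2 mod 37 = 10^2 = 26
  bit 2 = 0: r = r^2 mod 37 = 26^2 = 10
  bit 3 = 0: r = r^2 mod 37 = 10^2 = 26
  bit 4 = 1: r = r^2 * 10 mod 37 = 26^2 * 10 = 10*10 = 26
  bit 5 = 0: r = r^2 mod 37 = 26^2 = 10
  -> s = B^a = 10

Answer: 10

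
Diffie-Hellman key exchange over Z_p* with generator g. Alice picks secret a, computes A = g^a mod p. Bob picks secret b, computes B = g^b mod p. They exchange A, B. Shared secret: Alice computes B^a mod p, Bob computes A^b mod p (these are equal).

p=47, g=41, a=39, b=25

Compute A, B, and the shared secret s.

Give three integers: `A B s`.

Answer: 35 11 44

Derivation:
A = 41^39 mod 47  (bits of 39 = 100111)
  bit 0 = 1: r = r^2 * 41 mod 47 = 1^2 * 41 = 1*41 = 41
  bit 1 = 0: r = r^2 mod 47 = 41^2 = 36
  bit 2 = 0: r = r^2 mod 47 = 36^2 = 27
  bit 3 = 1: r = r^2 * 41 mod 47 = 27^2 * 41 = 24*41 = 44
  bit 4 = 1: r = r^2 * 41 mod 47 = 44^2 * 41 = 9*41 = 40
  bit 5 = 1: r = r^2 * 41 mod 47 = 40^2 * 41 = 2*41 = 35
  -> A = 35
B = 41^25 mod 47  (bits of 25 = 11001)
  bit 0 = 1: r = r^2 * 41 mod 47 = 1^2 * 41 = 1*41 = 41
  bit 1 = 1: r = r^2 * 41 mod 47 = 41^2 * 41 = 36*41 = 19
  bit 2 = 0: r = r^2 mod 47 = 19^2 = 32
  bit 3 = 0: r = r^2 mod 47 = 32^2 = 37
  bit 4 = 1: r = r^2 * 41 mod 47 = 37^2 * 41 = 6*41 = 11
  -> B = 11
s = B^a = 11^39 mod 47  (bits of 39 = 100111)
  bit 0 = 1: r = r^2 * 11 mod 47 = 1^2 * 11 = 1*11 = 11
  bit 1 = 0: r = r^2 mod 47 = 11^2 = 27
  bit 2 = 0: r = r^2 mod 47 = 27^2 = 24
  bit 3 = 1: r = r^2 * 11 mod 47 = 24^2 * 11 = 12*11 = 38
  bit 4 = 1: r = r^2 * 11 mod 47 = 38^2 * 11 = 34*11 = 45
  bit 5 = 1: r = r^2 * 11 mod 47 = 45^2 * 11 = 4*11 = 44
  -> s = B^a = 44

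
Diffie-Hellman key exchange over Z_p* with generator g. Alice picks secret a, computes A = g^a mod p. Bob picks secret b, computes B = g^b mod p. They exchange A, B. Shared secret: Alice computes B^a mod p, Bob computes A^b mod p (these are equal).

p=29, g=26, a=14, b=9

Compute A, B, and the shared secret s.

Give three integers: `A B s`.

A = 26^14 mod 29  (bits of 14 = 1110)
  bit 0 = 1: r = r^2 * 26 mod 29 = 1^2 * 26 = 1*26 = 26
  bit 1 = 1: r = r^2 * 26 mod 29 = 26^2 * 26 = 9*26 = 2
  bit 2 = 1: r = r^2 * 26 mod 29 = 2^2 * 26 = 4*26 = 17
  bit 3 = 0: r = r^2 mod 29 = 17^2 = 28
  -> A = 28
B = 26^9 mod 29  (bits of 9 = 1001)
  bit 0 = 1: r = r^2 * 26 mod 29 = 1^2 * 26 = 1*26 = 26
  bit 1 = 0: r = r^2 mod 29 = 26^2 = 9
  bit 2 = 0: r = r^2 mod 29 = 9^2 = 23
  bit 3 = 1: r = r^2 * 26 mod 29 = 23^2 * 26 = 7*26 = 8
  -> B = 8
s = B^a = 8^14 mod 29  (bits of 14 = 1110)
  bit 0 = 1: r = r^2 * 8 mod 29 = 1^2 * 8 = 1*8 = 8
  bit 1 = 1: r = r^2 * 8 mod 29 = 8^2 * 8 = 6*8 = 19
  bit 2 = 1: r = r^2 * 8 mod 29 = 19^2 * 8 = 13*8 = 17
  bit 3 = 0: r = r^2 mod 29 = 17^2 = 28
  -> s = B^a = 28

Answer: 28 8 28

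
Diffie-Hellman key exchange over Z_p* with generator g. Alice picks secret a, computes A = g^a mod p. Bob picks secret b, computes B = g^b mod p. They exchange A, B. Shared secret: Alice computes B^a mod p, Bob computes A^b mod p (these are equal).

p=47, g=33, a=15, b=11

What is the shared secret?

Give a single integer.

A = 33^15 mod 47  (bits of 15 = 1111)
  bit 0 = 1: r = r^2 * 33 mod 47 = 1^2 * 33 = 1*33 = 33
  bit 1 = 1: r = r^2 * 33 mod 47 = 33^2 * 33 = 8*33 = 29
  bit 2 = 1: r = r^2 * 33 mod 47 = 29^2 * 33 = 42*33 = 23
  bit 3 = 1: r = r^2 * 33 mod 47 = 23^2 * 33 = 12*33 = 20
  -> A = 20
B = 33^11 mod 47  (bits of 11 = 1011)
  bit 0 = 1: r = r^2 * 33 mod 47 = 1^2 * 33 = 1*33 = 33
  bit 1 = 0: r = r^2 mod 47 = 33^2 = 8
  bit 2 = 1: r = r^2 * 33 mod 47 = 8^2 * 33 = 17*33 = 44
  bit 3 = 1: r = r^2 * 33 mod 47 = 44^2 * 33 = 9*33 = 15
  -> B = 15
s = B^a = 15^15 mod 47  (bits of 15 = 1111)
  bit 0 = 1: r = r^2 * 15 mod 47 = 1^2 * 15 = 1*15 = 15
  bit 1 = 1: r = r^2 * 15 mod 47 = 15^2 * 15 = 37*15 = 38
  bit 2 = 1: r = r^2 * 15 mod 47 = 38^2 * 15 = 34*15 = 40
  bit 3 = 1: r = r^2 * 15 mod 47 = 40^2 * 15 = 2*15 = 30
  -> s = B^a = 30

Answer: 30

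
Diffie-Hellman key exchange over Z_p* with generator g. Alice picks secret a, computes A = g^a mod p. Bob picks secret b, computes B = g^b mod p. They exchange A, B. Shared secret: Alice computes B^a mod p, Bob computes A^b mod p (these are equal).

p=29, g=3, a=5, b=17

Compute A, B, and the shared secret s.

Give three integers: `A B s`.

Answer: 11 2 3

Derivation:
A = 3^5 mod 29  (bits of 5 = 101)
  bit 0 = 1: r = r^2 * 3 mod 29 = 1^2 * 3 = 1*3 = 3
  bit 1 = 0: r = r^2 mod 29 = 3^2 = 9
  bit 2 = 1: r = r^2 * 3 mod 29 = 9^2 * 3 = 23*3 = 11
  -> A = 11
B = 3^17 mod 29  (bits of 17 = 10001)
  bit 0 = 1: r = r^2 * 3 mod 29 = 1^2 * 3 = 1*3 = 3
  bit 1 = 0: r = r^2 mod 29 = 3^2 = 9
  bit 2 = 0: r = r^2 mod 29 = 9^2 = 23
  bit 3 = 0: r = r^2 mod 29 = 23^2 = 7
  bit 4 = 1: r = r^2 * 3 mod 29 = 7^2 * 3 = 20*3 = 2
  -> B = 2
s = B^a = 2^5 mod 29  (bits of 5 = 101)
  bit 0 = 1: r = r^2 * 2 mod 29 = 1^2 * 2 = 1*2 = 2
  bit 1 = 0: r = r^2 mod 29 = 2^2 = 4
  bit 2 = 1: r = r^2 * 2 mod 29 = 4^2 * 2 = 16*2 = 3
  -> s = B^a = 3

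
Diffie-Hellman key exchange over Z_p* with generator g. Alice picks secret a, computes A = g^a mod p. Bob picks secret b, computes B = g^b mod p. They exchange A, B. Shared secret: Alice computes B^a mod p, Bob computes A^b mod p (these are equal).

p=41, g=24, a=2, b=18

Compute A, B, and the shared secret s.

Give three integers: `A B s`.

Answer: 2 20 31

Derivation:
A = 24^2 mod 41  (bits of 2 = 10)
  bit 0 = 1: r = r^2 * 24 mod 41 = 1^2 * 24 = 1*24 = 24
  bit 1 = 0: r = r^2 mod 41 = 24^2 = 2
  -> A = 2
B = 24^18 mod 41  (bits of 18 = 10010)
  bit 0 = 1: r = r^2 * 24 mod 41 = 1^2 * 24 = 1*24 = 24
  bit 1 = 0: r = r^2 mod 41 = 24^2 = 2
  bit 2 = 0: r = r^2 mod 41 = 2^2 = 4
  bit 3 = 1: r = r^2 * 24 mod 41 = 4^2 * 24 = 16*24 = 15
  bit 4 = 0: r = r^2 mod 41 = 15^2 = 20
  -> B = 20
s = B^a = 20^2 mod 41  (bits of 2 = 10)
  bit 0 = 1: r = r^2 * 20 mod 41 = 1^2 * 20 = 1*20 = 20
  bit 1 = 0: r = r^2 mod 41 = 20^2 = 31
  -> s = B^a = 31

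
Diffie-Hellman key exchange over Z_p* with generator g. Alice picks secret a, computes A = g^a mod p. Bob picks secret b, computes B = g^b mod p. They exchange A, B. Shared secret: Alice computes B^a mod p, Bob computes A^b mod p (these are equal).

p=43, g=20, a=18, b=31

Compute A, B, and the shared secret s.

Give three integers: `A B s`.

A = 20^18 mod 43  (bits of 18 = 10010)
  bit 0 = 1: r = r^2 * 20 mod 43 = 1^2 * 20 = 1*20 = 20
  bit 1 = 0: r = r^2 mod 43 = 20^2 = 13
  bit 2 = 0: r = r^2 mod 43 = 13^2 = 40
  bit 3 = 1: r = r^2 * 20 mod 43 = 40^2 * 20 = 9*20 = 8
  bit 4 = 0: r = r^2 mod 43 = 8^2 = 21
  -> A = 21
B = 20^31 mod 43  (bits of 31 = 11111)
  bit 0 = 1: r = r^2 * 20 mod 43 = 1^2 * 20 = 1*20 = 20
  bit 1 = 1: r = r^2 * 20 mod 43 = 20^2 * 20 = 13*20 = 2
  bit 2 = 1: r = r^2 * 20 mod 43 = 2^2 * 20 = 4*20 = 37
  bit 3 = 1: r = r^2 * 20 mod 43 = 37^2 * 20 = 36*20 = 32
  bit 4 = 1: r = r^2 * 20 mod 43 = 32^2 * 20 = 35*20 = 12
  -> B = 12
s = B^a = 12^18 mod 43  (bits of 18 = 10010)
  bit 0 = 1: r = r^2 * 12 mod 43 = 1^2 * 12 = 1*12 = 12
  bit 1 = 0: r = r^2 mod 43 = 12^2 = 15
  bit 2 = 0: r = r^2 mod 43 = 15^2 = 10
  bit 3 = 1: r = r^2 * 12 mod 43 = 10^2 * 12 = 14*12 = 39
  bit 4 = 0: r = r^2 mod 43 = 39^2 = 16
  -> s = B^a = 16

Answer: 21 12 16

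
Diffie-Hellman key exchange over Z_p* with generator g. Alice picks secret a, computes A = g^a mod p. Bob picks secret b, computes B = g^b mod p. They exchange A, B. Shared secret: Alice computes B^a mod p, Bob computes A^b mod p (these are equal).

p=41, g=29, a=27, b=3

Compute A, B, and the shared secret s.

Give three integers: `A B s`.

A = 29^27 mod 41  (bits of 27 = 11011)
  bit 0 = 1: r = r^2 * 29 mod 41 = 1^2 * 29 = 1*29 = 29
  bit 1 = 1: r = r^2 * 29 mod 41 = 29^2 * 29 = 21*29 = 35
  bit 2 = 0: r = r^2 mod 41 = 35^2 = 36
  bit 3 = 1: r = r^2 * 29 mod 41 = 36^2 * 29 = 25*29 = 28
  bit 4 = 1: r = r^2 * 29 mod 41 = 28^2 * 29 = 5*29 = 22
  -> A = 22
B = 29^3 mod 41  (bits of 3 = 11)
  bit 0 = 1: r = r^2 * 29 mod 41 = 1^2 * 29 = 1*29 = 29
  bit 1 = 1: r = r^2 * 29 mod 41 = 29^2 * 29 = 21*29 = 35
  -> B = 35
s = B^a = 35^27 mod 41  (bits of 27 = 11011)
  bit 0 = 1: r = r^2 * 35 mod 41 = 1^2 * 35 = 1*35 = 35
  bit 1 = 1: r = r^2 * 35 mod 41 = 35^2 * 35 = 36*35 = 30
  bit 2 = 0: r = r^2 mod 41 = 30^2 = 39
  bit 3 = 1: r = r^2 * 35 mod 41 = 39^2 * 35 = 4*35 = 17
  bit 4 = 1: r = r^2 * 35 mod 41 = 17^2 * 35 = 2*35 = 29
  -> s = B^a = 29

Answer: 22 35 29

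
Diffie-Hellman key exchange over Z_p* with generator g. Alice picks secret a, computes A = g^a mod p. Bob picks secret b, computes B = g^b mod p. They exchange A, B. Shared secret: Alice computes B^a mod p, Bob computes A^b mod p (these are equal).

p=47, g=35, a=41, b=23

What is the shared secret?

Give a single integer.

A = 35^41 mod 47  (bits of 41 = 101001)
  bit 0 = 1: r = r^2 * 35 mod 47 = 1^2 * 35 = 1*35 = 35
  bit 1 = 0: r = r^2 mod 47 = 35^2 = 3
  bit 2 = 1: r = r^2 * 35 mod 47 = 3^2 * 35 = 9*35 = 33
  bit 3 = 0: r = r^2 mod 47 = 33^2 = 8
  bit 4 = 0: r = r^2 mod 47 = 8^2 = 17
  bit 5 = 1: r = r^2 * 35 mod 47 = 17^2 * 35 = 7*35 = 10
  -> A = 10
B = 35^23 mod 47  (bits of 23 = 10111)
  bit 0 = 1: r = r^2 * 35 mod 47 = 1^2 * 35 = 1*35 = 35
  bit 1 = 0: r = r^2 mod 47 = 35^2 = 3
  bit 2 = 1: r = r^2 * 35 mod 47 = 3^2 * 35 = 9*35 = 33
  bit 3 = 1: r = r^2 * 35 mod 47 = 33^2 * 35 = 8*35 = 45
  bit 4 = 1: r = r^2 * 35 mod 47 = 45^2 * 35 = 4*35 = 46
  -> B = 46
s = B^a = 46^41 mod 47  (bits of 41 = 101001)
  bit 0 = 1: r = r^2 * 46 mod 47 = 1^2 * 46 = 1*46 = 46
  bit 1 = 0: r = r^2 mod 47 = 46^2 = 1
  bit 2 = 1: r = r^2 * 46 mod 47 = 1^2 * 46 = 1*46 = 46
  bit 3 = 0: r = r^2 mod 47 = 46^2 = 1
  bit 4 = 0: r = r^2 mod 47 = 1^2 = 1
  bit 5 = 1: r = r^2 * 46 mod 47 = 1^2 * 46 = 1*46 = 46
  -> s = B^a = 46

Answer: 46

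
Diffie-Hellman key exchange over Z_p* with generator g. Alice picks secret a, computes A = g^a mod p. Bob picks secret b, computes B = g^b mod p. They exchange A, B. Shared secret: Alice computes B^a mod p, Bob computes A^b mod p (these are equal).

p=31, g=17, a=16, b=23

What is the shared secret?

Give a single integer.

Answer: 18

Derivation:
A = 17^16 mod 31  (bits of 16 = 10000)
  bit 0 = 1: r = r^2 * 17 mod 31 = 1^2 * 17 = 1*17 = 17
  bit 1 = 0: r = r^2 mod 31 = 17^2 = 10
  bit 2 = 0: r = r^2 mod 31 = 10^2 = 7
  bit 3 = 0: r = r^2 mod 31 = 7^2 = 18
  bit 4 = 0: r = r^2 mod 31 = 18^2 = 14
  -> A = 14
B = 17^23 mod 31  (bits of 23 = 10111)
  bit 0 = 1: r = r^2 * 17 mod 31 = 1^2 * 17 = 1*17 = 17
  bit 1 = 0: r = r^2 mod 31 = 17^2 = 10
  bit 2 = 1: r = r^2 * 17 mod 31 = 10^2 * 17 = 7*17 = 26
  bit 3 = 1: r = r^2 * 17 mod 31 = 26^2 * 17 = 25*17 = 22
  bit 4 = 1: r = r^2 * 17 mod 31 = 22^2 * 17 = 19*17 = 13
  -> B = 13
s = B^a = 13^16 mod 31  (bits of 16 = 10000)
  bit 0 = 1: r = r^2 * 13 mod 31 = 1^2 * 13 = 1*13 = 13
  bit 1 = 0: r = r^2 mod 31 = 13^2 = 14
  bit 2 = 0: r = r^2 mod 31 = 14^2 = 10
  bit 3 = 0: r = r^2 mod 31 = 10^2 = 7
  bit 4 = 0: r = r^2 mod 31 = 7^2 = 18
  -> s = B^a = 18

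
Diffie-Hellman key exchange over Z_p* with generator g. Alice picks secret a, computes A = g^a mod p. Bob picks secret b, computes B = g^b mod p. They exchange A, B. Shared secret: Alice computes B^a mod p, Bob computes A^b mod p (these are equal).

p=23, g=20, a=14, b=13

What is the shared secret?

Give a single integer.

A = 20^14 mod 23  (bits of 14 = 1110)
  bit 0 = 1: r = r^2 * 20 mod 23 = 1^2 * 20 = 1*20 = 20
  bit 1 = 1: r = r^2 * 20 mod 23 = 20^2 * 20 = 9*20 = 19
  bit 2 = 1: r = r^2 * 20 mod 23 = 19^2 * 20 = 16*20 = 21
  bit 3 = 0: r = r^2 mod 23 = 21^2 = 4
  -> A = 4
B = 20^13 mod 23  (bits of 13 = 1101)
  bit 0 = 1: r = r^2 * 20 mod 23 = 1^2 * 20 = 1*20 = 20
  bit 1 = 1: r = r^2 * 20 mod 23 = 20^2 * 20 = 9*20 = 19
  bit 2 = 0: r = r^2 mod 23 = 19^2 = 16
  bit 3 = 1: r = r^2 * 20 mod 23 = 16^2 * 20 = 3*20 = 14
  -> B = 14
s = B^a = 14^14 mod 23  (bits of 14 = 1110)
  bit 0 = 1: r = r^2 * 14 mod 23 = 1^2 * 14 = 1*14 = 14
  bit 1 = 1: r = r^2 * 14 mod 23 = 14^2 * 14 = 12*14 = 7
  bit 2 = 1: r = r^2 * 14 mod 23 = 7^2 * 14 = 3*14 = 19
  bit 3 = 0: r = r^2 mod 23 = 19^2 = 16
  -> s = B^a = 16

Answer: 16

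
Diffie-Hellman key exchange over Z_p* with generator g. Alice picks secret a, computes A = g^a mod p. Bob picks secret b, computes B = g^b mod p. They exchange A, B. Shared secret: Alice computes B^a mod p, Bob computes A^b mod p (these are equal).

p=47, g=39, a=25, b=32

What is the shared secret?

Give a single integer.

Answer: 21

Derivation:
A = 39^25 mod 47  (bits of 25 = 11001)
  bit 0 = 1: r = r^2 * 39 mod 47 = 1^2 * 39 = 1*39 = 39
  bit 1 = 1: r = r^2 * 39 mod 47 = 39^2 * 39 = 17*39 = 5
  bit 2 = 0: r = r^2 mod 47 = 5^2 = 25
  bit 3 = 0: r = r^2 mod 47 = 25^2 = 14
  bit 4 = 1: r = r^2 * 39 mod 47 = 14^2 * 39 = 8*39 = 30
  -> A = 30
B = 39^32 mod 47  (bits of 32 = 100000)
  bit 0 = 1: r = r^2 * 39 mod 47 = 1^2 * 39 = 1*39 = 39
  bit 1 = 0: r = r^2 mod 47 = 39^2 = 17
  bit 2 = 0: r = r^2 mod 47 = 17^2 = 7
  bit 3 = 0: r = r^2 mod 47 = 7^2 = 2
  bit 4 = 0: r = r^2 mod 47 = 2^2 = 4
  bit 5 = 0: r = r^2 mod 47 = 4^2 = 16
  -> B = 16
s = B^a = 16^25 mod 47  (bits of 25 = 11001)
  bit 0 = 1: r = r^2 * 16 mod 47 = 1^2 * 16 = 1*16 = 16
  bit 1 = 1: r = r^2 * 16 mod 47 = 16^2 * 16 = 21*16 = 7
  bit 2 = 0: r = r^2 mod 47 = 7^2 = 2
  bit 3 = 0: r = r^2 mod 47 = 2^2 = 4
  bit 4 = 1: r = r^2 * 16 mod 47 = 4^2 * 16 = 16*16 = 21
  -> s = B^a = 21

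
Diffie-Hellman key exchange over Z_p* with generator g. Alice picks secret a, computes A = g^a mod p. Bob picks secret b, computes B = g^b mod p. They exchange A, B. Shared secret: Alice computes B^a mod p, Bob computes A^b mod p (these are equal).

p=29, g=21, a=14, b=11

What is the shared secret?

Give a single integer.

A = 21^14 mod 29  (bits of 14 = 1110)
  bit 0 = 1: r = r^2 * 21 mod 29 = 1^2 * 21 = 1*21 = 21
  bit 1 = 1: r = r^2 * 21 mod 29 = 21^2 * 21 = 6*21 = 10
  bit 2 = 1: r = r^2 * 21 mod 29 = 10^2 * 21 = 13*21 = 12
  bit 3 = 0: r = r^2 mod 29 = 12^2 = 28
  -> A = 28
B = 21^11 mod 29  (bits of 11 = 1011)
  bit 0 = 1: r = r^2 * 21 mod 29 = 1^2 * 21 = 1*21 = 21
  bit 1 = 0: r = r^2 mod 29 = 21^2 = 6
  bit 2 = 1: r = r^2 * 21 mod 29 = 6^2 * 21 = 7*21 = 2
  bit 3 = 1: r = r^2 * 21 mod 29 = 2^2 * 21 = 4*21 = 26
  -> B = 26
s = B^a = 26^14 mod 29  (bits of 14 = 1110)
  bit 0 = 1: r = r^2 * 26 mod 29 = 1^2 * 26 = 1*26 = 26
  bit 1 = 1: r = r^2 * 26 mod 29 = 26^2 * 26 = 9*26 = 2
  bit 2 = 1: r = r^2 * 26 mod 29 = 2^2 * 26 = 4*26 = 17
  bit 3 = 0: r = r^2 mod 29 = 17^2 = 28
  -> s = B^a = 28

Answer: 28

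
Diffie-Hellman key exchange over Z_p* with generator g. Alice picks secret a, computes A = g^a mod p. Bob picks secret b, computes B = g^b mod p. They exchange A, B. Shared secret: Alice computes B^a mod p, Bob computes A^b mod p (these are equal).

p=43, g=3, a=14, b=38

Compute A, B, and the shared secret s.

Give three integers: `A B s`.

Answer: 36 17 6

Derivation:
A = 3^14 mod 43  (bits of 14 = 1110)
  bit 0 = 1: r = r^2 * 3 mod 43 = 1^2 * 3 = 1*3 = 3
  bit 1 = 1: r = r^2 * 3 mod 43 = 3^2 * 3 = 9*3 = 27
  bit 2 = 1: r = r^2 * 3 mod 43 = 27^2 * 3 = 41*3 = 37
  bit 3 = 0: r = r^2 mod 43 = 37^2 = 36
  -> A = 36
B = 3^38 mod 43  (bits of 38 = 100110)
  bit 0 = 1: r = r^2 * 3 mod 43 = 1^2 * 3 = 1*3 = 3
  bit 1 = 0: r = r^2 mod 43 = 3^2 = 9
  bit 2 = 0: r = r^2 mod 43 = 9^2 = 38
  bit 3 = 1: r = r^2 * 3 mod 43 = 38^2 * 3 = 25*3 = 32
  bit 4 = 1: r = r^2 * 3 mod 43 = 32^2 * 3 = 35*3 = 19
  bit 5 = 0: r = r^2 mod 43 = 19^2 = 17
  -> B = 17
s = B^a = 17^14 mod 43  (bits of 14 = 1110)
  bit 0 = 1: r = r^2 * 17 mod 43 = 1^2 * 17 = 1*17 = 17
  bit 1 = 1: r = r^2 * 17 mod 43 = 17^2 * 17 = 31*17 = 11
  bit 2 = 1: r = r^2 * 17 mod 43 = 11^2 * 17 = 35*17 = 36
  bit 3 = 0: r = r^2 mod 43 = 36^2 = 6
  -> s = B^a = 6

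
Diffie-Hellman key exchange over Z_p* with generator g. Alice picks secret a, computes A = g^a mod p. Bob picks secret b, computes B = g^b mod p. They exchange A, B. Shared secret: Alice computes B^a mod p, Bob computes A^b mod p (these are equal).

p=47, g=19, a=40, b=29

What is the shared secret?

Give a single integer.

A = 19^40 mod 47  (bits of 40 = 101000)
  bit 0 = 1: r = r^2 * 19 mod 47 = 1^2 * 19 = 1*19 = 19
  bit 1 = 0: r = r^2 mod 47 = 19^2 = 32
  bit 2 = 1: r = r^2 * 19 mod 47 = 32^2 * 19 = 37*19 = 45
  bit 3 = 0: r = r^2 mod 47 = 45^2 = 4
  bit 4 = 0: r = r^2 mod 47 = 4^2 = 16
  bit 5 = 0: r = r^2 mod 47 = 16^2 = 21
  -> A = 21
B = 19^29 mod 47  (bits of 29 = 11101)
  bit 0 = 1: r = r^2 * 19 mod 47 = 1^2 * 19 = 1*19 = 19
  bit 1 = 1: r = r^2 * 19 mod 47 = 19^2 * 19 = 32*19 = 44
  bit 2 = 1: r = r^2 * 19 mod 47 = 44^2 * 19 = 9*19 = 30
  bit 3 = 0: r = r^2 mod 47 = 30^2 = 7
  bit 4 = 1: r = r^2 * 19 mod 47 = 7^2 * 19 = 2*19 = 38
  -> B = 38
s = B^a = 38^40 mod 47  (bits of 40 = 101000)
  bit 0 = 1: r = r^2 * 38 mod 47 = 1^2 * 38 = 1*38 = 38
  bit 1 = 0: r = r^2 mod 47 = 38^2 = 34
  bit 2 = 1: r = r^2 * 38 mod 47 = 34^2 * 38 = 28*38 = 30
  bit 3 = 0: r = r^2 mod 47 = 30^2 = 7
  bit 4 = 0: r = r^2 mod 47 = 7^2 = 2
  bit 5 = 0: r = r^2 mod 47 = 2^2 = 4
  -> s = B^a = 4

Answer: 4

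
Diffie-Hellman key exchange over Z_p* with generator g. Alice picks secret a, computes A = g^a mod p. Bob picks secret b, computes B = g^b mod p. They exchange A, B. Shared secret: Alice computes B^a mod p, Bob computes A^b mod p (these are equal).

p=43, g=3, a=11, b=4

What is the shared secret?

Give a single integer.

A = 3^11 mod 43  (bits of 11 = 1011)
  bit 0 = 1: r = r^2 * 3 mod 43 = 1^2 * 3 = 1*3 = 3
  bit 1 = 0: r = r^2 mod 43 = 3^2 = 9
  bit 2 = 1: r = r^2 * 3 mod 43 = 9^2 * 3 = 38*3 = 28
  bit 3 = 1: r = r^2 * 3 mod 43 = 28^2 * 3 = 10*3 = 30
  -> A = 30
B = 3^4 mod 43  (bits of 4 = 100)
  bit 0 = 1: r = r^2 * 3 mod 43 = 1^2 * 3 = 1*3 = 3
  bit 1 = 0: r = r^2 mod 43 = 3^2 = 9
  bit 2 = 0: r = r^2 mod 43 = 9^2 = 38
  -> B = 38
s = B^a = 38^11 mod 43  (bits of 11 = 1011)
  bit 0 = 1: r = r^2 * 38 mod 43 = 1^2 * 38 = 1*38 = 38
  bit 1 = 0: r = r^2 mod 43 = 38^2 = 25
  bit 2 = 1: r = r^2 * 38 mod 43 = 25^2 * 38 = 23*38 = 14
  bit 3 = 1: r = r^2 * 38 mod 43 = 14^2 * 38 = 24*38 = 9
  -> s = B^a = 9

Answer: 9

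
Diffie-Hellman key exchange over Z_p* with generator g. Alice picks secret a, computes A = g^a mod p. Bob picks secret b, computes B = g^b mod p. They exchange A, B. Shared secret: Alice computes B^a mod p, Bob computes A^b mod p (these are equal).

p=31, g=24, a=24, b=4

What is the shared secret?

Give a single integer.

Answer: 4

Derivation:
A = 24^24 mod 31  (bits of 24 = 11000)
  bit 0 = 1: r = r^2 * 24 mod 31 = 1^2 * 24 = 1*24 = 24
  bit 1 = 1: r = r^2 * 24 mod 31 = 24^2 * 24 = 18*24 = 29
  bit 2 = 0: r = r^2 mod 31 = 29^2 = 4
  bit 3 = 0: r = r^2 mod 31 = 4^2 = 16
  bit 4 = 0: r = r^2 mod 31 = 16^2 = 8
  -> A = 8
B = 24^4 mod 31  (bits of 4 = 100)
  bit 0 = 1: r = r^2 * 24 mod 31 = 1^2 * 24 = 1*24 = 24
  bit 1 = 0: r = r^2 mod 31 = 24^2 = 18
  bit 2 = 0: r = r^2 mod 31 = 18^2 = 14
  -> B = 14
s = B^a = 14^24 mod 31  (bits of 24 = 11000)
  bit 0 = 1: r = r^2 * 14 mod 31 = 1^2 * 14 = 1*14 = 14
  bit 1 = 1: r = r^2 * 14 mod 31 = 14^2 * 14 = 10*14 = 16
  bit 2 = 0: r = r^2 mod 31 = 16^2 = 8
  bit 3 = 0: r = r^2 mod 31 = 8^2 = 2
  bit 4 = 0: r = r^2 mod 31 = 2^2 = 4
  -> s = B^a = 4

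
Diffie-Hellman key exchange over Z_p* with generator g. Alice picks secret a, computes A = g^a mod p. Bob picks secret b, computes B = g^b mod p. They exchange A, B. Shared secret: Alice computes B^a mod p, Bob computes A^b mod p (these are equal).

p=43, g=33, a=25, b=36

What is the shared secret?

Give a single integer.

A = 33^25 mod 43  (bits of 25 = 11001)
  bit 0 = 1: r = r^2 * 33 mod 43 = 1^2 * 33 = 1*33 = 33
  bit 1 = 1: r = r^2 * 33 mod 43 = 33^2 * 33 = 14*33 = 32
  bit 2 = 0: r = r^2 mod 43 = 32^2 = 35
  bit 3 = 0: r = r^2 mod 43 = 35^2 = 21
  bit 4 = 1: r = r^2 * 33 mod 43 = 21^2 * 33 = 11*33 = 19
  -> A = 19
B = 33^36 mod 43  (bits of 36 = 100100)
  bit 0 = 1: r = r^2 * 33 mod 43 = 1^2 * 33 = 1*33 = 33
  bit 1 = 0: r = r^2 mod 43 = 33^2 = 14
  bit 2 = 0: r = r^2 mod 43 = 14^2 = 24
  bit 3 = 1: r = r^2 * 33 mod 43 = 24^2 * 33 = 17*33 = 2
  bit 4 = 0: r = r^2 mod 43 = 2^2 = 4
  bit 5 = 0: r = r^2 mod 43 = 4^2 = 16
  -> B = 16
s = B^a = 16^25 mod 43  (bits of 25 = 11001)
  bit 0 = 1: r = r^2 * 16 mod 43 = 1^2 * 16 = 1*16 = 16
  bit 1 = 1: r = r^2 * 16 mod 43 = 16^2 * 16 = 41*16 = 11
  bit 2 = 0: r = r^2 mod 43 = 11^2 = 35
  bit 3 = 0: r = r^2 mod 43 = 35^2 = 21
  bit 4 = 1: r = r^2 * 16 mod 43 = 21^2 * 16 = 11*16 = 4
  -> s = B^a = 4

Answer: 4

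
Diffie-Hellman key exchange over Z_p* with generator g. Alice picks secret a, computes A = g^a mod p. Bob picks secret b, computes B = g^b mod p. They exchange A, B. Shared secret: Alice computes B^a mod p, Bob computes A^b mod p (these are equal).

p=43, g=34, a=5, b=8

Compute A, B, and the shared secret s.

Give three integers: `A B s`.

Answer: 33 23 17

Derivation:
A = 34^5 mod 43  (bits of 5 = 101)
  bit 0 = 1: r = r^2 * 34 mod 43 = 1^2 * 34 = 1*34 = 34
  bit 1 = 0: r = r^2 mod 43 = 34^2 = 38
  bit 2 = 1: r = r^2 * 34 mod 43 = 38^2 * 34 = 25*34 = 33
  -> A = 33
B = 34^8 mod 43  (bits of 8 = 1000)
  bit 0 = 1: r = r^2 * 34 mod 43 = 1^2 * 34 = 1*34 = 34
  bit 1 = 0: r = r^2 mod 43 = 34^2 = 38
  bit 2 = 0: r = r^2 mod 43 = 38^2 = 25
  bit 3 = 0: r = r^2 mod 43 = 25^2 = 23
  -> B = 23
s = B^a = 23^5 mod 43  (bits of 5 = 101)
  bit 0 = 1: r = r^2 * 23 mod 43 = 1^2 * 23 = 1*23 = 23
  bit 1 = 0: r = r^2 mod 43 = 23^2 = 13
  bit 2 = 1: r = r^2 * 23 mod 43 = 13^2 * 23 = 40*23 = 17
  -> s = B^a = 17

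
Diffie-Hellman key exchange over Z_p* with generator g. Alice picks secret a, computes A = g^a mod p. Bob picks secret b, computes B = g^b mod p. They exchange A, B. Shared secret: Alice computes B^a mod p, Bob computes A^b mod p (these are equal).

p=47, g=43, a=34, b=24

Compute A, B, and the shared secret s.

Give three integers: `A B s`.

Answer: 24 4 24

Derivation:
A = 43^34 mod 47  (bits of 34 = 100010)
  bit 0 = 1: r = r^2 * 43 mod 47 = 1^2 * 43 = 1*43 = 43
  bit 1 = 0: r = r^2 mod 47 = 43^2 = 16
  bit 2 = 0: r = r^2 mod 47 = 16^2 = 21
  bit 3 = 0: r = r^2 mod 47 = 21^2 = 18
  bit 4 = 1: r = r^2 * 43 mod 47 = 18^2 * 43 = 42*43 = 20
  bit 5 = 0: r = r^2 mod 47 = 20^2 = 24
  -> A = 24
B = 43^24 mod 47  (bits of 24 = 11000)
  bit 0 = 1: r = r^2 * 43 mod 47 = 1^2 * 43 = 1*43 = 43
  bit 1 = 1: r = r^2 * 43 mod 47 = 43^2 * 43 = 16*43 = 30
  bit 2 = 0: r = r^2 mod 47 = 30^2 = 7
  bit 3 = 0: r = r^2 mod 47 = 7^2 = 2
  bit 4 = 0: r = r^2 mod 47 = 2^2 = 4
  -> B = 4
s = B^a = 4^34 mod 47  (bits of 34 = 100010)
  bit 0 = 1: r = r^2 * 4 mod 47 = 1^2 * 4 = 1*4 = 4
  bit 1 = 0: r = r^2 mod 47 = 4^2 = 16
  bit 2 = 0: r = r^2 mod 47 = 16^2 = 21
  bit 3 = 0: r = r^2 mod 47 = 21^2 = 18
  bit 4 = 1: r = r^2 * 4 mod 47 = 18^2 * 4 = 42*4 = 27
  bit 5 = 0: r = r^2 mod 47 = 27^2 = 24
  -> s = B^a = 24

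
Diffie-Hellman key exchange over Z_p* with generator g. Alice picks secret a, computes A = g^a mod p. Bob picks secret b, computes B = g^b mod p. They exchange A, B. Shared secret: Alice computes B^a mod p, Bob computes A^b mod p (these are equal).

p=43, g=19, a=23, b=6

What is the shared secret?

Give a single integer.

A = 19^23 mod 43  (bits of 23 = 10111)
  bit 0 = 1: r = r^2 * 19 mod 43 = 1^2 * 19 = 1*19 = 19
  bit 1 = 0: r = r^2 mod 43 = 19^2 = 17
  bit 2 = 1: r = r^2 * 19 mod 43 = 17^2 * 19 = 31*19 = 30
  bit 3 = 1: r = r^2 * 19 mod 43 = 30^2 * 19 = 40*19 = 29
  bit 4 = 1: r = r^2 * 19 mod 43 = 29^2 * 19 = 24*19 = 26
  -> A = 26
B = 19^6 mod 43  (bits of 6 = 110)
  bit 0 = 1: r = r^2 * 19 mod 43 = 1^2 * 19 = 1*19 = 19
  bit 1 = 1: r = r^2 * 19 mod 43 = 19^2 * 19 = 17*19 = 22
  bit 2 = 0: r = r^2 mod 43 = 22^2 = 11
  -> B = 11
s = B^a = 11^23 mod 43  (bits of 23 = 10111)
  bit 0 = 1: r = r^2 * 11 mod 43 = 1^2 * 11 = 1*11 = 11
  bit 1 = 0: r = r^2 mod 43 = 11^2 = 35
  bit 2 = 1: r = r^2 * 11 mod 43 = 35^2 * 11 = 21*11 = 16
  bit 3 = 1: r = r^2 * 11 mod 43 = 16^2 * 11 = 41*11 = 21
  bit 4 = 1: r = r^2 * 11 mod 43 = 21^2 * 11 = 11*11 = 35
  -> s = B^a = 35

Answer: 35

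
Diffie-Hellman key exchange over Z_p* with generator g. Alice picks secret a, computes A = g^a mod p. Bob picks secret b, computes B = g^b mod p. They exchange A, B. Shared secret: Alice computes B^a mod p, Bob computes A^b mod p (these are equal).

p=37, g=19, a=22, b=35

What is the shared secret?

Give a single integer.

A = 19^22 mod 37  (bits of 22 = 10110)
  bit 0 = 1: r = r^2 * 19 mod 37 = 1^2 * 19 = 1*19 = 19
  bit 1 = 0: r = r^2 mod 37 = 19^2 = 28
  bit 2 = 1: r = r^2 * 19 mod 37 = 28^2 * 19 = 7*19 = 22
  bit 3 = 1: r = r^2 * 19 mod 37 = 22^2 * 19 = 3*19 = 20
  bit 4 = 0: r = r^2 mod 37 = 20^2 = 30
  -> A = 30
B = 19^35 mod 37  (bits of 35 = 100011)
  bit 0 = 1: r = r^2 * 19 mod 37 = 1^2 * 19 = 1*19 = 19
  bit 1 = 0: r = r^2 mod 37 = 19^2 = 28
  bit 2 = 0: r = r^2 mod 37 = 28^2 = 7
  bit 3 = 0: r = r^2 mod 37 = 7^2 = 12
  bit 4 = 1: r = r^2 * 19 mod 37 = 12^2 * 19 = 33*19 = 35
  bit 5 = 1: r = r^2 * 19 mod 37 = 35^2 * 19 = 4*19 = 2
  -> B = 2
s = B^a = 2^22 mod 37  (bits of 22 = 10110)
  bit 0 = 1: r = r^2 * 2 mod 37 = 1^2 * 2 = 1*2 = 2
  bit 1 = 0: r = r^2 mod 37 = 2^2 = 4
  bit 2 = 1: r = r^2 * 2 mod 37 = 4^2 * 2 = 16*2 = 32
  bit 3 = 1: r = r^2 * 2 mod 37 = 32^2 * 2 = 25*2 = 13
  bit 4 = 0: r = r^2 mod 37 = 13^2 = 21
  -> s = B^a = 21

Answer: 21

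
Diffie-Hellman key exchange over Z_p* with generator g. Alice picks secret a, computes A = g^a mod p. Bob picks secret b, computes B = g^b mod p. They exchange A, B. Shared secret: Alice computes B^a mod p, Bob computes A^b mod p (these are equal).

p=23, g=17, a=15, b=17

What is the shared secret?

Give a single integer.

Answer: 10

Derivation:
A = 17^15 mod 23  (bits of 15 = 1111)
  bit 0 = 1: r = r^2 * 17 mod 23 = 1^2 * 17 = 1*17 = 17
  bit 1 = 1: r = r^2 * 17 mod 23 = 17^2 * 17 = 13*17 = 14
  bit 2 = 1: r = r^2 * 17 mod 23 = 14^2 * 17 = 12*17 = 20
  bit 3 = 1: r = r^2 * 17 mod 23 = 20^2 * 17 = 9*17 = 15
  -> A = 15
B = 17^17 mod 23  (bits of 17 = 10001)
  bit 0 = 1: r = r^2 * 17 mod 23 = 1^2 * 17 = 1*17 = 17
  bit 1 = 0: r = r^2 mod 23 = 17^2 = 13
  bit 2 = 0: r = r^2 mod 23 = 13^2 = 8
  bit 3 = 0: r = r^2 mod 23 = 8^2 = 18
  bit 4 = 1: r = r^2 * 17 mod 23 = 18^2 * 17 = 2*17 = 11
  -> B = 11
s = B^a = 11^15 mod 23  (bits of 15 = 1111)
  bit 0 = 1: r = r^2 * 11 mod 23 = 1^2 * 11 = 1*11 = 11
  bit 1 = 1: r = r^2 * 11 mod 23 = 11^2 * 11 = 6*11 = 20
  bit 2 = 1: r = r^2 * 11 mod 23 = 20^2 * 11 = 9*11 = 7
  bit 3 = 1: r = r^2 * 11 mod 23 = 7^2 * 11 = 3*11 = 10
  -> s = B^a = 10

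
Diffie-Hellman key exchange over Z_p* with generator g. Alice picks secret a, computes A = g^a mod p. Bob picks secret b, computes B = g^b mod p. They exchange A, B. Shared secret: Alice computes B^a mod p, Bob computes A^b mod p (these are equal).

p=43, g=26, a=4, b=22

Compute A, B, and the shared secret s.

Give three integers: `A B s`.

Answer: 15 17 15

Derivation:
A = 26^4 mod 43  (bits of 4 = 100)
  bit 0 = 1: r = r^2 * 26 mod 43 = 1^2 * 26 = 1*26 = 26
  bit 1 = 0: r = r^2 mod 43 = 26^2 = 31
  bit 2 = 0: r = r^2 mod 43 = 31^2 = 15
  -> A = 15
B = 26^22 mod 43  (bits of 22 = 10110)
  bit 0 = 1: r = r^2 * 26 mod 43 = 1^2 * 26 = 1*26 = 26
  bit 1 = 0: r = r^2 mod 43 = 26^2 = 31
  bit 2 = 1: r = r^2 * 26 mod 43 = 31^2 * 26 = 15*26 = 3
  bit 3 = 1: r = r^2 * 26 mod 43 = 3^2 * 26 = 9*26 = 19
  bit 4 = 0: r = r^2 mod 43 = 19^2 = 17
  -> B = 17
s = B^a = 17^4 mod 43  (bits of 4 = 100)
  bit 0 = 1: r = r^2 * 17 mod 43 = 1^2 * 17 = 1*17 = 17
  bit 1 = 0: r = r^2 mod 43 = 17^2 = 31
  bit 2 = 0: r = r^2 mod 43 = 31^2 = 15
  -> s = B^a = 15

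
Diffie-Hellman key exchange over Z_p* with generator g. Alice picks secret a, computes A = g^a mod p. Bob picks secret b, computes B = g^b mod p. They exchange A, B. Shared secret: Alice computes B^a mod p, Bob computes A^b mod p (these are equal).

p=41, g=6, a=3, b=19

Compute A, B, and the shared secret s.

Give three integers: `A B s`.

A = 6^3 mod 41  (bits of 3 = 11)
  bit 0 = 1: r = r^2 * 6 mod 41 = 1^2 * 6 = 1*6 = 6
  bit 1 = 1: r = r^2 * 6 mod 41 = 6^2 * 6 = 36*6 = 11
  -> A = 11
B = 6^19 mod 41  (bits of 19 = 10011)
  bit 0 = 1: r = r^2 * 6 mod 41 = 1^2 * 6 = 1*6 = 6
  bit 1 = 0: r = r^2 mod 41 = 6^2 = 36
  bit 2 = 0: r = r^2 mod 41 = 36^2 = 25
  bit 3 = 1: r = r^2 * 6 mod 41 = 25^2 * 6 = 10*6 = 19
  bit 4 = 1: r = r^2 * 6 mod 41 = 19^2 * 6 = 33*6 = 34
  -> B = 34
s = B^a = 34^3 mod 41  (bits of 3 = 11)
  bit 0 = 1: r = r^2 * 34 mod 41 = 1^2 * 34 = 1*34 = 34
  bit 1 = 1: r = r^2 * 34 mod 41 = 34^2 * 34 = 8*34 = 26
  -> s = B^a = 26

Answer: 11 34 26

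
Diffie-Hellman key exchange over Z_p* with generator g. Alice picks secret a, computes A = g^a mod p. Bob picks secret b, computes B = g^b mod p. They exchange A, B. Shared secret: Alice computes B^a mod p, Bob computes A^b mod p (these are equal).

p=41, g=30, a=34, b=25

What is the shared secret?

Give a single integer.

Answer: 9

Derivation:
A = 30^34 mod 41  (bits of 34 = 100010)
  bit 0 = 1: r = r^2 * 30 mod 41 = 1^2 * 30 = 1*30 = 30
  bit 1 = 0: r = r^2 mod 41 = 30^2 = 39
  bit 2 = 0: r = r^2 mod 41 = 39^2 = 4
  bit 3 = 0: r = r^2 mod 41 = 4^2 = 16
  bit 4 = 1: r = r^2 * 30 mod 41 = 16^2 * 30 = 10*30 = 13
  bit 5 = 0: r = r^2 mod 41 = 13^2 = 5
  -> A = 5
B = 30^25 mod 41  (bits of 25 = 11001)
  bit 0 = 1: r = r^2 * 30 mod 41 = 1^2 * 30 = 1*30 = 30
  bit 1 = 1: r = r^2 * 30 mod 41 = 30^2 * 30 = 39*30 = 22
  bit 2 = 0: r = r^2 mod 41 = 22^2 = 33
  bit 3 = 0: r = r^2 mod 41 = 33^2 = 23
  bit 4 = 1: r = r^2 * 30 mod 41 = 23^2 * 30 = 37*30 = 3
  -> B = 3
s = B^a = 3^34 mod 41  (bits of 34 = 100010)
  bit 0 = 1: r = r^2 * 3 mod 41 = 1^2 * 3 = 1*3 = 3
  bit 1 = 0: r = r^2 mod 41 = 3^2 = 9
  bit 2 = 0: r = r^2 mod 41 = 9^2 = 40
  bit 3 = 0: r = r^2 mod 41 = 40^2 = 1
  bit 4 = 1: r = r^2 * 3 mod 41 = 1^2 * 3 = 1*3 = 3
  bit 5 = 0: r = r^2 mod 41 = 3^2 = 9
  -> s = B^a = 9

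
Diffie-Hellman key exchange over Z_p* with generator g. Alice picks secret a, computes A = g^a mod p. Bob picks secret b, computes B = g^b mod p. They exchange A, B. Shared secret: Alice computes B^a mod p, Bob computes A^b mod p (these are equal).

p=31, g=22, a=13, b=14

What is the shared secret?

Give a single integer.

Answer: 19

Derivation:
A = 22^13 mod 31  (bits of 13 = 1101)
  bit 0 = 1: r = r^2 * 22 mod 31 = 1^2 * 22 = 1*22 = 22
  bit 1 = 1: r = r^2 * 22 mod 31 = 22^2 * 22 = 19*22 = 15
  bit 2 = 0: r = r^2 mod 31 = 15^2 = 8
  bit 3 = 1: r = r^2 * 22 mod 31 = 8^2 * 22 = 2*22 = 13
  -> A = 13
B = 22^14 mod 31  (bits of 14 = 1110)
  bit 0 = 1: r = r^2 * 22 mod 31 = 1^2 * 22 = 1*22 = 22
  bit 1 = 1: r = r^2 * 22 mod 31 = 22^2 * 22 = 19*22 = 15
  bit 2 = 1: r = r^2 * 22 mod 31 = 15^2 * 22 = 8*22 = 21
  bit 3 = 0: r = r^2 mod 31 = 21^2 = 7
  -> B = 7
s = B^a = 7^13 mod 31  (bits of 13 = 1101)
  bit 0 = 1: r = r^2 * 7 mod 31 = 1^2 * 7 = 1*7 = 7
  bit 1 = 1: r = r^2 * 7 mod 31 = 7^2 * 7 = 18*7 = 2
  bit 2 = 0: r = r^2 mod 31 = 2^2 = 4
  bit 3 = 1: r = r^2 * 7 mod 31 = 4^2 * 7 = 16*7 = 19
  -> s = B^a = 19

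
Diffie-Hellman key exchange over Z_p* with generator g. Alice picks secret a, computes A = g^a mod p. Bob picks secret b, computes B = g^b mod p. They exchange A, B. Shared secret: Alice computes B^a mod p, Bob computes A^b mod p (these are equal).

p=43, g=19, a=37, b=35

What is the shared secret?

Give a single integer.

Answer: 7

Derivation:
A = 19^37 mod 43  (bits of 37 = 100101)
  bit 0 = 1: r = r^2 * 19 mod 43 = 1^2 * 19 = 1*19 = 19
  bit 1 = 0: r = r^2 mod 43 = 19^2 = 17
  bit 2 = 0: r = r^2 mod 43 = 17^2 = 31
  bit 3 = 1: r = r^2 * 19 mod 43 = 31^2 * 19 = 15*19 = 27
  bit 4 = 0: r = r^2 mod 43 = 27^2 = 41
  bit 5 = 1: r = r^2 * 19 mod 43 = 41^2 * 19 = 4*19 = 33
  -> A = 33
B = 19^35 mod 43  (bits of 35 = 100011)
  bit 0 = 1: r = r^2 * 19 mod 43 = 1^2 * 19 = 1*19 = 19
  bit 1 = 0: r = r^2 mod 43 = 19^2 = 17
  bit 2 = 0: r = r^2 mod 43 = 17^2 = 31
  bit 3 = 0: r = r^2 mod 43 = 31^2 = 15
  bit 4 = 1: r = r^2 * 19 mod 43 = 15^2 * 19 = 10*19 = 18
  bit 5 = 1: r = r^2 * 19 mod 43 = 18^2 * 19 = 23*19 = 7
  -> B = 7
s = B^a = 7^37 mod 43  (bits of 37 = 100101)
  bit 0 = 1: r = r^2 * 7 mod 43 = 1^2 * 7 = 1*7 = 7
  bit 1 = 0: r = r^2 mod 43 = 7^2 = 6
  bit 2 = 0: r = r^2 mod 43 = 6^2 = 36
  bit 3 = 1: r = r^2 * 7 mod 43 = 36^2 * 7 = 6*7 = 42
  bit 4 = 0: r = r^2 mod 43 = 42^2 = 1
  bit 5 = 1: r = r^2 * 7 mod 43 = 1^2 * 7 = 1*7 = 7
  -> s = B^a = 7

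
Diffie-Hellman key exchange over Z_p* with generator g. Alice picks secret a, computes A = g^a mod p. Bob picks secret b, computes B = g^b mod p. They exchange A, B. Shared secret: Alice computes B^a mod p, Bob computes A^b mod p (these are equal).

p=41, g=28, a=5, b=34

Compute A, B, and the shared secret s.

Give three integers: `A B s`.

A = 28^5 mod 41  (bits of 5 = 101)
  bit 0 = 1: r = r^2 * 28 mod 41 = 1^2 * 28 = 1*28 = 28
  bit 1 = 0: r = r^2 mod 41 = 28^2 = 5
  bit 2 = 1: r = r^2 * 28 mod 41 = 5^2 * 28 = 25*28 = 3
  -> A = 3
B = 28^34 mod 41  (bits of 34 = 100010)
  bit 0 = 1: r = r^2 * 28 mod 41 = 1^2 * 28 = 1*28 = 28
  bit 1 = 0: r = r^2 mod 41 = 28^2 = 5
  bit 2 = 0: r = r^2 mod 41 = 5^2 = 25
  bit 3 = 0: r = r^2 mod 41 = 25^2 = 10
  bit 4 = 1: r = r^2 * 28 mod 41 = 10^2 * 28 = 18*28 = 12
  bit 5 = 0: r = r^2 mod 41 = 12^2 = 21
  -> B = 21
s = B^a = 21^5 mod 41  (bits of 5 = 101)
  bit 0 = 1: r = r^2 * 21 mod 41 = 1^2 * 21 = 1*21 = 21
  bit 1 = 0: r = r^2 mod 41 = 21^2 = 31
  bit 2 = 1: r = r^2 * 21 mod 41 = 31^2 * 21 = 18*21 = 9
  -> s = B^a = 9

Answer: 3 21 9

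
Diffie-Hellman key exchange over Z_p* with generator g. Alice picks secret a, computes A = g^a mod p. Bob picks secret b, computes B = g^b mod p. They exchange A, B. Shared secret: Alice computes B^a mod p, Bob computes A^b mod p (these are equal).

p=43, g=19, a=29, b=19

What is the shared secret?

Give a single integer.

A = 19^29 mod 43  (bits of 29 = 11101)
  bit 0 = 1: r = r^2 * 19 mod 43 = 1^2 * 19 = 1*19 = 19
  bit 1 = 1: r = r^2 * 19 mod 43 = 19^2 * 19 = 17*19 = 22
  bit 2 = 1: r = r^2 * 19 mod 43 = 22^2 * 19 = 11*19 = 37
  bit 3 = 0: r = r^2 mod 43 = 37^2 = 36
  bit 4 = 1: r = r^2 * 19 mod 43 = 36^2 * 19 = 6*19 = 28
  -> A = 28
B = 19^19 mod 43  (bits of 19 = 10011)
  bit 0 = 1: r = r^2 * 19 mod 43 = 1^2 * 19 = 1*19 = 19
  bit 1 = 0: r = r^2 mod 43 = 19^2 = 17
  bit 2 = 0: r = r^2 mod 43 = 17^2 = 31
  bit 3 = 1: r = r^2 * 19 mod 43 = 31^2 * 19 = 15*19 = 27
  bit 4 = 1: r = r^2 * 19 mod 43 = 27^2 * 19 = 41*19 = 5
  -> B = 5
s = B^a = 5^29 mod 43  (bits of 29 = 11101)
  bit 0 = 1: r = r^2 * 5 mod 43 = 1^2 * 5 = 1*5 = 5
  bit 1 = 1: r = r^2 * 5 mod 43 = 5^2 * 5 = 25*5 = 39
  bit 2 = 1: r = r^2 * 5 mod 43 = 39^2 * 5 = 16*5 = 37
  bit 3 = 0: r = r^2 mod 43 = 37^2 = 36
  bit 4 = 1: r = r^2 * 5 mod 43 = 36^2 * 5 = 6*5 = 30
  -> s = B^a = 30

Answer: 30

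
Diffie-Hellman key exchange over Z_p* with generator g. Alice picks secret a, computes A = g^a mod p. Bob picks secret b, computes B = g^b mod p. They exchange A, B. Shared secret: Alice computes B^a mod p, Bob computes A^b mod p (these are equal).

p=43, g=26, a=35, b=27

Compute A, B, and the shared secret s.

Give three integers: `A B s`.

A = 26^35 mod 43  (bits of 35 = 100011)
  bit 0 = 1: r = r^2 * 26 mod 43 = 1^2 * 26 = 1*26 = 26
  bit 1 = 0: r = r^2 mod 43 = 26^2 = 31
  bit 2 = 0: r = r^2 mod 43 = 31^2 = 15
  bit 3 = 0: r = r^2 mod 43 = 15^2 = 10
  bit 4 = 1: r = r^2 * 26 mod 43 = 10^2 * 26 = 14*26 = 20
  bit 5 = 1: r = r^2 * 26 mod 43 = 20^2 * 26 = 13*26 = 37
  -> A = 37
B = 26^27 mod 43  (bits of 27 = 11011)
  bit 0 = 1: r = r^2 * 26 mod 43 = 1^2 * 26 = 1*26 = 26
  bit 1 = 1: r = r^2 * 26 mod 43 = 26^2 * 26 = 31*26 = 32
  bit 2 = 0: r = r^2 mod 43 = 32^2 = 35
  bit 3 = 1: r = r^2 * 26 mod 43 = 35^2 * 26 = 21*26 = 30
  bit 4 = 1: r = r^2 * 26 mod 43 = 30^2 * 26 = 40*26 = 8
  -> B = 8
s = B^a = 8^35 mod 43  (bits of 35 = 100011)
  bit 0 = 1: r = r^2 * 8 mod 43 = 1^2 * 8 = 1*8 = 8
  bit 1 = 0: r = r^2 mod 43 = 8^2 = 21
  bit 2 = 0: r = r^2 mod 43 = 21^2 = 11
  bit 3 = 0: r = r^2 mod 43 = 11^2 = 35
  bit 4 = 1: r = r^2 * 8 mod 43 = 35^2 * 8 = 21*8 = 39
  bit 5 = 1: r = r^2 * 8 mod 43 = 39^2 * 8 = 16*8 = 42
  -> s = B^a = 42

Answer: 37 8 42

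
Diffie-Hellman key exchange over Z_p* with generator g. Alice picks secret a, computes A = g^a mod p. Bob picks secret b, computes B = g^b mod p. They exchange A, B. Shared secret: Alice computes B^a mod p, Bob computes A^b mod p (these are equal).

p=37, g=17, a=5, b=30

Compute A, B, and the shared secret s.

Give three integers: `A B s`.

A = 17^5 mod 37  (bits of 5 = 101)
  bit 0 = 1: r = r^2 * 17 mod 37 = 1^2 * 17 = 1*17 = 17
  bit 1 = 0: r = r^2 mod 37 = 17^2 = 30
  bit 2 = 1: r = r^2 * 17 mod 37 = 30^2 * 17 = 12*17 = 19
  -> A = 19
B = 17^30 mod 37  (bits of 30 = 11110)
  bit 0 = 1: r = r^2 * 17 mod 37 = 1^2 * 17 = 1*17 = 17
  bit 1 = 1: r = r^2 * 17 mod 37 = 17^2 * 17 = 30*17 = 29
  bit 2 = 1: r = r^2 * 17 mod 37 = 29^2 * 17 = 27*17 = 15
  bit 3 = 1: r = r^2 * 17 mod 37 = 15^2 * 17 = 3*17 = 14
  bit 4 = 0: r = r^2 mod 37 = 14^2 = 11
  -> B = 11
s = B^a = 11^5 mod 37  (bits of 5 = 101)
  bit 0 = 1: r = r^2 * 11 mod 37 = 1^2 * 11 = 1*11 = 11
  bit 1 = 0: r = r^2 mod 37 = 11^2 = 10
  bit 2 = 1: r = r^2 * 11 mod 37 = 10^2 * 11 = 26*11 = 27
  -> s = B^a = 27

Answer: 19 11 27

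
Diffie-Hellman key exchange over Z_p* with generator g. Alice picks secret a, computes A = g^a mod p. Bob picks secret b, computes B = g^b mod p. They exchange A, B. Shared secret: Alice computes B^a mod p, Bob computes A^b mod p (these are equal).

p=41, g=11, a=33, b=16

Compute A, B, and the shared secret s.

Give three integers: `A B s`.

A = 11^33 mod 41  (bits of 33 = 100001)
  bit 0 = 1: r = r^2 * 11 mod 41 = 1^2 * 11 = 1*11 = 11
  bit 1 = 0: r = r^2 mod 41 = 11^2 = 39
  bit 2 = 0: r = r^2 mod 41 = 39^2 = 4
  bit 3 = 0: r = r^2 mod 41 = 4^2 = 16
  bit 4 = 0: r = r^2 mod 41 = 16^2 = 10
  bit 5 = 1: r = r^2 * 11 mod 41 = 10^2 * 11 = 18*11 = 34
  -> A = 34
B = 11^16 mod 41  (bits of 16 = 10000)
  bit 0 = 1: r = r^2 * 11 mod 41 = 1^2 * 11 = 1*11 = 11
  bit 1 = 0: r = r^2 mod 41 = 11^2 = 39
  bit 2 = 0: r = r^2 mod 41 = 39^2 = 4
  bit 3 = 0: r = r^2 mod 41 = 4^2 = 16
  bit 4 = 0: r = r^2 mod 41 = 16^2 = 10
  -> B = 10
s = B^a = 10^33 mod 41  (bits of 33 = 100001)
  bit 0 = 1: r = r^2 * 10 mod 41 = 1^2 * 10 = 1*10 = 10
  bit 1 = 0: r = r^2 mod 41 = 10^2 = 18
  bit 2 = 0: r = r^2 mod 41 = 18^2 = 37
  bit 3 = 0: r = r^2 mod 41 = 37^2 = 16
  bit 4 = 0: r = r^2 mod 41 = 16^2 = 10
  bit 5 = 1: r = r^2 * 10 mod 41 = 10^2 * 10 = 18*10 = 16
  -> s = B^a = 16

Answer: 34 10 16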